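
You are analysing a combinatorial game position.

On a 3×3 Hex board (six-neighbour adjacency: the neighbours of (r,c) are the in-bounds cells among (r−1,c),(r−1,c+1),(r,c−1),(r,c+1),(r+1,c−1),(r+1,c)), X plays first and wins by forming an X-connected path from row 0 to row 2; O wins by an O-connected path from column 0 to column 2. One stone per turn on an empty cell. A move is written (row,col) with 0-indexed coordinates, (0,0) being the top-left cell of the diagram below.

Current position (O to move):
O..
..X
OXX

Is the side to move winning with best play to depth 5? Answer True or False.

p1 O@[O../..X/OXX]: (0,1)[OO./..X/OXX]-1 (0,2)[O.O/..X/OXX]+1* (1,0)[O../O.X/OXX]-1 (1,1)[O../.OX/OXX]-1
p2 X@[O.O/..X/OXX]: (0,1)[OXO/..X/OXX]-1* (1,0)[O.O/X.X/OXX]-1 (1,1)[O.O/.XX/OXX]-1
p3 O@[OXO/..X/OXX]: (1,0)[OXO/O.X/OXX]-1 (1,1)[OXO/.OX/OXX]+1*
p4 X@[OXO/.OX/OXX] terminal -1; root [O../..X/OXX] d5

O winning at [O../..X/OXX]: True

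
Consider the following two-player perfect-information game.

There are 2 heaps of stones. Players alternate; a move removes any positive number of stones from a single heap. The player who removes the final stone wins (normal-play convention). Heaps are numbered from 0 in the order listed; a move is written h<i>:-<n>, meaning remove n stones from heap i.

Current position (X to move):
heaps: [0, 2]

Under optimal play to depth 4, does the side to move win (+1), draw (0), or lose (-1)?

ply 1, X at (0,2) | h1:-1=-1→(0,1); h1:-2=+1→(0,0)*
ply 2: (0,0) is terminal -1 (O); from (0,2) depth 4

value((0,2), X) = +1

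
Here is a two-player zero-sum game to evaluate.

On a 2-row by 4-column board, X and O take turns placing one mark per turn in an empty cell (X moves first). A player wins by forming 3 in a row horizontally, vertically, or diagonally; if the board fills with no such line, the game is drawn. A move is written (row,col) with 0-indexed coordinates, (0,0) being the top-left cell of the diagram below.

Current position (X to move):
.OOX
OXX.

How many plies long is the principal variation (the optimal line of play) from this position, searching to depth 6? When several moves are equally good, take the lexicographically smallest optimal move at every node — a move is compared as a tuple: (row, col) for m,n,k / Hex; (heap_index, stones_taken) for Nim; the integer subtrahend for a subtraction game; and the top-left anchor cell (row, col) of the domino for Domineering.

[.OOX/OXX.] X move#1: (0,0):+0/XOOX/OXX., (1,3):+1/.OOX/OXXX*
[.OOX/OXXX] end (terminal -1, O#2); searched .OOX/OXX. to 6

PV length from [.OOX/OXX.]: 1 ply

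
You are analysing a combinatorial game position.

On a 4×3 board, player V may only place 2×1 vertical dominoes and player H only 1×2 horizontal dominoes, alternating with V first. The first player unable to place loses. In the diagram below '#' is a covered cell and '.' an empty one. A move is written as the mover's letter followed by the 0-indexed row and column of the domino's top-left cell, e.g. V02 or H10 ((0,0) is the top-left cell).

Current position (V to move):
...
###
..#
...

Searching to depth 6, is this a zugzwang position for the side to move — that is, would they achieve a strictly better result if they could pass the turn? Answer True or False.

zugzwang(.../###/..#/..., V) = False

[.../###/..#/...] V move#1: V20:-1/.../###/#.#/#.., V21:+1/.../###/.##/.#.*
[.../###/.##/.#.] H move#2: H00:-1/##./###/.##/.#.*, H01:-1/.##/###/.##/.#.
[##./###/.##/.#.] V move#3: V20:+1/##./###/###/##.*
[##./###/###/##.] end (terminal -1, H#4); searched .../###/..#/... to 6
pass branch (H moves first from the same position):
  | [.../###/..#/...] H move#1: H00:-1/##./###/..#/..., H01:-1/.##/###/..#/..., H20:+1/.../###/###/...*, H30:+1/.../###/..#/##., H31:+1/.../###/..#/.##
  | [.../###/###/...] end (terminal -1, V#2); searched .../###/..#/... to 6
V moving scores +1; V passing scores -1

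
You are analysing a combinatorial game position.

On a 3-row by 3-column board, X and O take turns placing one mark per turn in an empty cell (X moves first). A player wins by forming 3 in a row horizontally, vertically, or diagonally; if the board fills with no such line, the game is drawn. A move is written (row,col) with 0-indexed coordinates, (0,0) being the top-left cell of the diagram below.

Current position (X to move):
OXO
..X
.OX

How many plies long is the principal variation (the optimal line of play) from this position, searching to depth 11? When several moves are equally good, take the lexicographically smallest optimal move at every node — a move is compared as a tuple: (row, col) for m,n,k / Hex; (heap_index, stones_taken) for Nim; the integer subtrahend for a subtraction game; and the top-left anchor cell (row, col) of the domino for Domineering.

p1 X@[OXO/..X/.OX]: (1,0)[OXO/X.X/.OX]+0* (1,1)[OXO/.XX/.OX]+0 (2,0)[OXO/..X/XOX]+0
p2 O@[OXO/X.X/.OX]: (1,1)[OXO/XOX/.OX]+0* (2,0)[OXO/X.X/OOX]-1
p3 X@[OXO/XOX/.OX]: (2,0)[OXO/XOX/XOX]+0*
p4 O@[OXO/XOX/XOX] terminal +0; root [OXO/..X/.OX] d11

PV length from [OXO/..X/.OX]: 3 plies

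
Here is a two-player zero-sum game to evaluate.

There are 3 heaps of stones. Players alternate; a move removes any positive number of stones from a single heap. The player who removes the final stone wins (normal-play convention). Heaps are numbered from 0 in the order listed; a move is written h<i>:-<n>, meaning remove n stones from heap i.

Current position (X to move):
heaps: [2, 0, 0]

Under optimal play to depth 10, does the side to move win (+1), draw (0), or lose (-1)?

value((2,0,0), X) = +1

ply 1, X at (2,0,0) | h0:-1=-1→(1,0,0); h0:-2=+1→(0,0,0)*
ply 2: (0,0,0) is terminal -1 (O); from (2,0,0) depth 10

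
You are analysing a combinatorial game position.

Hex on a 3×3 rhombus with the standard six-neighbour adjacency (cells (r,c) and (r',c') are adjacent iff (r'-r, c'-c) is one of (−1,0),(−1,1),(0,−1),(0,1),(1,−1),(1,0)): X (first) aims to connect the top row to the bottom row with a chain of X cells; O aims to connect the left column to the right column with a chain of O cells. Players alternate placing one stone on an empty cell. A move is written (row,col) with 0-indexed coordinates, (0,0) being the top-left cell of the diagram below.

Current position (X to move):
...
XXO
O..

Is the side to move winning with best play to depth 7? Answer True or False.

p1 X@[.../XXO/O..]: (0,0)[X../XXO/O..]-1 (0,1)[.X./XXO/O..]-1 (0,2)[..X/XXO/O..]-1 (2,1)[.../XXO/OX.]+1* (2,2)[.../XXO/O.X]-1
p2 O@[.../XXO/OX.]: (0,0)[O../XXO/OX.]-1* (0,1)[.O./XXO/OX.]-1 (0,2)[..O/XXO/OX.]-1 (2,2)[.../XXO/OXO]-1
p3 X@[O../XXO/OX.]: (0,1)[OX./XXO/OX.]+1* (0,2)[O.X/XXO/OX.]+1 (2,2)[O../XXO/OXX]+1
p4 O@[OX./XXO/OX.] terminal -1; root [.../XXO/O..] d7

X winning at [.../XXO/O..]: True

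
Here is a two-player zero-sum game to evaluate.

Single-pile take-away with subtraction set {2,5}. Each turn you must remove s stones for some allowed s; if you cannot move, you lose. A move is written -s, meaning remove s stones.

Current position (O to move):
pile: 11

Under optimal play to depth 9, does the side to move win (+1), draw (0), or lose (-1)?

value(11, O) = -1

p1 O@[11]: -2[9]-1* -5[6]-1
p2 X@[9]: -2[7]+1* -5[4]+1
p3 O@[7]: -2[5]-1* -5[2]-1
p4 X@[5]: -2[3]-1 -5[0]+1*
p5 O@[0] terminal -1; root [11] d9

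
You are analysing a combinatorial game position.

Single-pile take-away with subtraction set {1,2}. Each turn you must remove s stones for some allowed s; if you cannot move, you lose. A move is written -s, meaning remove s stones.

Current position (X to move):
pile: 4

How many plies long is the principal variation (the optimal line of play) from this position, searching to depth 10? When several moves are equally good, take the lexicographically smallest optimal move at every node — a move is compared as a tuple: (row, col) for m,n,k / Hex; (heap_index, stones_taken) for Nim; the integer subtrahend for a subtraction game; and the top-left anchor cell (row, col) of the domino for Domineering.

[4] X move#1: -1:+1/3*, -2:-1/2
[3] O move#2: -1:-1/2*, -2:-1/1
[2] X move#3: -1:-1/1, -2:+1/0*
[0] end (terminal -1, O#4); searched 4 to 10

PV length from [4]: 3 plies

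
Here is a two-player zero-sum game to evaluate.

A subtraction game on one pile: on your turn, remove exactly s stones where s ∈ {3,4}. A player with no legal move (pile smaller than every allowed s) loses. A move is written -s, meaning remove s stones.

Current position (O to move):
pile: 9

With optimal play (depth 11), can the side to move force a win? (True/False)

p1 O@[9]: -3[6]-1* -4[5]-1
p2 X@[6]: -3[3]-1 -4[2]+1*
p3 O@[2] terminal -1; root [9] d11

O winning at [9]: False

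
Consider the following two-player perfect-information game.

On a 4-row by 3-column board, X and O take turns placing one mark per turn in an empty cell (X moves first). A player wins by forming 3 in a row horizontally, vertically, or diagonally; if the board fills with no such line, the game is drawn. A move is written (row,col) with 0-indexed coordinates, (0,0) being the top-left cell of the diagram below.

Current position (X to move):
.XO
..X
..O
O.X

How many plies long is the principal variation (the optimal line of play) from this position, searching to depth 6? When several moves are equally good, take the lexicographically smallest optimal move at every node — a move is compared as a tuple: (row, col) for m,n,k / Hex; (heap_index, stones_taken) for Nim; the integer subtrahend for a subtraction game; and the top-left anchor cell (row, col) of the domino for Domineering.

ply 1, X at .XO/..X/..O/O.X | (0,0)=-1→XXO/..X/..O/O.X; (1,0)=+1→.XO/X.X/..O/O.X*; (1,1)=+1→.XO/.XX/..O/O.X; (2,0)=+0→.XO/..X/X.O/O.X; (2,1)=+1→.XO/..X/.XO/O.X; (3,1)=-1→.XO/..X/..O/OXX
ply 2, O at .XO/X.X/..O/O.X | (0,0)=-1→OXO/X.X/..O/O.X*; (1,1)=-1→.XO/XOX/..O/O.X; (2,0)=-1→.XO/X.X/O.O/O.X; (2,1)=-1→.XO/X.X/.OO/O.X; (3,1)=-1→.XO/X.X/..O/OOX
ply 3, X at OXO/X.X/..O/O.X | (1,1)=+1→OXO/XXX/..O/O.X*; (2,0)=-1→OXO/X.X/X.O/O.X; (2,1)=+1→OXO/X.X/.XO/O.X; (3,1)=-1→OXO/X.X/..O/OXX
ply 4: OXO/XXX/..O/O.X is terminal -1 (O); from .XO/..X/..O/O.X depth 6

PV length from [.XO/..X/..O/O.X]: 3 plies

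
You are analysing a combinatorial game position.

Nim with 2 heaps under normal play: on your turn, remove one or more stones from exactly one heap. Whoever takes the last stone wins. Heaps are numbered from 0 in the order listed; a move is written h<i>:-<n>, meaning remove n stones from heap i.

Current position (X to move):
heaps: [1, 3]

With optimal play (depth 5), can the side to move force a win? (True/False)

X winning at [(1,3)]: True

[(1,3)] X move#1: h0:-1:-1/(0,3), h1:-1:-1/(1,2), h1:-2:+1/(1,1)*, h1:-3:-1/(1,0)
[(1,1)] O move#2: h0:-1:-1/(0,1)*, h1:-1:-1/(1,0)
[(0,1)] X move#3: h1:-1:+1/(0,0)*
[(0,0)] end (terminal -1, O#4); searched (1,3) to 5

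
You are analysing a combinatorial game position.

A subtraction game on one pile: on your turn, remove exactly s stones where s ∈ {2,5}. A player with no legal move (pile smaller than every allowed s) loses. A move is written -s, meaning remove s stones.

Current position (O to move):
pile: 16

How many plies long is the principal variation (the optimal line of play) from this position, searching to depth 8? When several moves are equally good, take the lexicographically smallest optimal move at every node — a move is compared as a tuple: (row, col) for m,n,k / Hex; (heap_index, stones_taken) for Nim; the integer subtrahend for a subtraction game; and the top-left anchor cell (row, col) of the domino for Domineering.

PV length from [16]: 5 plies

p1 O@[16]: -2[14]+1* -5[11]+1
p2 X@[14]: -2[12]-1* -5[9]-1
p3 O@[12]: -2[10]-1 -5[7]+1*
p4 X@[7]: -2[5]-1* -5[2]-1
p5 O@[5]: -2[3]-1 -5[0]+1*
p6 X@[0] terminal -1; root [16] d8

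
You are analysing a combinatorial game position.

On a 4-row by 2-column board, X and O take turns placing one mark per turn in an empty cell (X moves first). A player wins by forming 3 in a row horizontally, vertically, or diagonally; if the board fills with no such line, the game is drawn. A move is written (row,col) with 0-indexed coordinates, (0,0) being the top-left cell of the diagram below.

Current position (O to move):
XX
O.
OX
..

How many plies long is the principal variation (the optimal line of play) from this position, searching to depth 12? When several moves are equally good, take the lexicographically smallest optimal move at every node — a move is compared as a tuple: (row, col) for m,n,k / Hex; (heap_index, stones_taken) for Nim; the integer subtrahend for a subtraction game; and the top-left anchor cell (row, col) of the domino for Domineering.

PV length from [XX/O./OX/..]: 1 ply

ply 1, O at XX/O./OX/.. | (1,1)=+0→XX/OO/OX/..; (3,0)=+1→XX/O./OX/O.*; (3,1)=-1→XX/O./OX/.O
ply 2: XX/O./OX/O. is terminal -1 (X); from XX/O./OX/.. depth 12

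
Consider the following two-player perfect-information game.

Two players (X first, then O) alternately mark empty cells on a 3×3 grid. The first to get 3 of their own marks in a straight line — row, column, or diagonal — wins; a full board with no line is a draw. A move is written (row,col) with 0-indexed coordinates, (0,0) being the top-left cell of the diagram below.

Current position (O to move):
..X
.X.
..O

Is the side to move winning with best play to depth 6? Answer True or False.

[..X/.X./..O] O move#1: (0,0):-1/O.X/.X./..O, (0,1):-1/.OX/.X./..O, (1,0):-1/..X/OX./..O, (1,2):-1/..X/.XO/..O, (2,0):+0/..X/.X./O.O*, (2,1):-1/..X/.X./.OO
[..X/.X./O.O] X move#2: (0,0):-1/X.X/.X./O.O, (0,1):-1/.XX/.X./O.O, (1,0):-1/..X/XX./O.O, (1,2):-1/..X/.XX/O.O, (2,1):+0/..X/.X./OXO*
[..X/.X./OXO] O move#3: (0,0):-1/O.X/.X./OXO, (0,1):+0/.OX/.X./OXO*, (1,0):-1/..X/OX./OXO, (1,2):-1/..X/.XO/OXO
[.OX/.X./OXO] X move#4: (0,0):+0/XOX/.X./OXO*, (1,0):+0/.OX/XX./OXO, (1,2):+0/.OX/.XX/OXO
[XOX/.X./OXO] O move#5: (1,0):+0/XOX/OX./OXO*, (1,2):+0/XOX/.XO/OXO
[XOX/OX./OXO] X move#6: (1,2):+0/XOX/OXX/OXO*
[XOX/OXX/OXO] end (terminal +0, O#7); searched ..X/.X./..O to 6

O winning at [..X/.X./..O]: False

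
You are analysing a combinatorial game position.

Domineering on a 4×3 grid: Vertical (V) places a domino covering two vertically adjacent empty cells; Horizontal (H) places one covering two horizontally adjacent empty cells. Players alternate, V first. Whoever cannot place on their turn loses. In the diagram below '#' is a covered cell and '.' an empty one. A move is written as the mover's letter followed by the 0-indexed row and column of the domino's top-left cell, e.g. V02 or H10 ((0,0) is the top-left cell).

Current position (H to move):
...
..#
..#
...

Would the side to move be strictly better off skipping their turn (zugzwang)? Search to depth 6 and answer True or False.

zugzwang(.../..#/..#/..., H) = False

p1 H@[.../..#/..#/...]: H00[##./..#/..#/...]-1* H01[.##/..#/..#/...]-1 H10[.../###/..#/...]-1 H20[.../..#/###/...]-1 H30[.../..#/..#/##.]-1 H31[.../..#/..#/.##]-1
p2 V@[##./..#/..#/...]: V10[##./#.#/#.#/...]+1* V11[##./.##/.##/...]+1 V20[##./..#/#.#/#..]+1 V21[##./..#/.##/.#.]+1
p3 H@[##./#.#/#.#/...]: H30[##./#.#/#.#/##.]-1* H31[##./#.#/#.#/.##]-1
p4 V@[##./#.#/#.#/##.]: V11[##./###/###/##.]+1*
p5 H@[##./###/###/##.] terminal -1; root [.../..#/..#/...] d6
pass branch (V moves first from the same position):
  | p1 V@[.../..#/..#/...]: V00[#../#.#/..#/...]-1 V01[.#./.##/..#/...]-1 V10[.../#.#/#.#/...]+1* V11[.../.##/.##/...]-1 V20[.../..#/#.#/#..]-1 V21[.../..#/.##/.#.]-1
  | p2 H@[.../#.#/#.#/...]: H00[##./#.#/#.#/...]-1* H01[.##/#.#/#.#/...]-1 H30[.../#.#/#.#/##.]-1 H31[.../#.#/#.#/.##]-1
  | p3 V@[##./#.#/#.#/...]: V11[##./###/###/...]-1 V21[##./#.#/###/.#.]+1*
  | p4 H@[##./#.#/###/.#.] terminal -1; root [.../..#/..#/...] d6
H moving scores -1; H passing scores -1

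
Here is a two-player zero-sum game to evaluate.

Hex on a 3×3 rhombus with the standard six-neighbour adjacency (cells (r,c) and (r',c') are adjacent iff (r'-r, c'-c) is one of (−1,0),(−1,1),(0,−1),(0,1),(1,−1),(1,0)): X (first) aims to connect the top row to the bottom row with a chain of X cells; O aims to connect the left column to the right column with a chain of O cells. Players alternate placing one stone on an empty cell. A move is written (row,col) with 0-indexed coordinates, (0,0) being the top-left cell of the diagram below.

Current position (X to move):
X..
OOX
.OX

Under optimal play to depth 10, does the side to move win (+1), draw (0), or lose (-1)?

[X../OOX/.OX] X move#1: (0,1):-1/XX./OOX/.OX, (0,2):+1/X.X/OOX/.OX*, (2,0):-1/X../OOX/XOX
[X.X/OOX/.OX] end (terminal -1, O#2); searched X../OOX/.OX to 10

value(X../OOX/.OX, X) = +1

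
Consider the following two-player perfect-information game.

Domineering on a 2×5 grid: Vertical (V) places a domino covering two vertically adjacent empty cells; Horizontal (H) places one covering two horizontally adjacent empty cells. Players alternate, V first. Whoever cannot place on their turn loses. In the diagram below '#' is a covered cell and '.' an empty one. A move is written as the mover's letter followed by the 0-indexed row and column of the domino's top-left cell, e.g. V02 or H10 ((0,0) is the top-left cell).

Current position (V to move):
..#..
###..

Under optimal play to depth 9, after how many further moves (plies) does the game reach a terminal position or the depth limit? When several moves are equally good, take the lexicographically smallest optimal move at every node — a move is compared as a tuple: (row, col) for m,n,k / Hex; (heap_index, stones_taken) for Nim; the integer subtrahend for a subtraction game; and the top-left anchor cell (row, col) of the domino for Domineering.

p1 V@[..#../###..]: V03[..##./####.]+1* V04[..#.#/###.#]+1
p2 H@[..##./####.]: H00[####./####.]-1*
p3 V@[####./####.]: V04[#####/#####]+1*
p4 H@[#####/#####] terminal -1; root [..#../###..] d9

PV length from [..#../###..]: 3 plies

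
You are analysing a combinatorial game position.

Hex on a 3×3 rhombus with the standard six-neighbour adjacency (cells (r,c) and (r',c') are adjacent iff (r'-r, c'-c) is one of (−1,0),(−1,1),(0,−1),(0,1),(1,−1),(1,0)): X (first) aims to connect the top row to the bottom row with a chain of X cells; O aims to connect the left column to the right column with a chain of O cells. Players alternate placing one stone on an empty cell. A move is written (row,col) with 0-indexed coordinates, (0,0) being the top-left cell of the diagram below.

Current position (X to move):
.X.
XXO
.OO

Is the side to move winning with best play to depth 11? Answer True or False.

ply 1, X at .X./XXO/.OO | (0,0)=-1→XX./XXO/.OO; (0,2)=-1→.XX/XXO/.OO; (2,0)=+1→.X./XXO/XOO*
ply 2: .X./XXO/XOO is terminal -1 (O); from .X./XXO/.OO depth 11

X winning at [.X./XXO/.OO]: True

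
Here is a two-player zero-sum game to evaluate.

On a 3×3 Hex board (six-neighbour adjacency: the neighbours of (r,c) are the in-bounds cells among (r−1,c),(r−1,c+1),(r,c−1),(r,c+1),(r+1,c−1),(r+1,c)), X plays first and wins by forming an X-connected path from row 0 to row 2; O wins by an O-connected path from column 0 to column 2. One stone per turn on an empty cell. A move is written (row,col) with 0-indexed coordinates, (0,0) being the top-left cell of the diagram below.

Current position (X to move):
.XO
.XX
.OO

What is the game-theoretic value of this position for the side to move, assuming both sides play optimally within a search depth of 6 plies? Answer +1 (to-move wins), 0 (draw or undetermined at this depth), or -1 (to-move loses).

p1 X@[.XO/.XX/.OO]: (0,0)[XXO/.XX/.OO]-1 (1,0)[.XO/XXX/.OO]-1 (2,0)[.XO/.XX/XOO]+1*
p2 O@[.XO/.XX/XOO] terminal -1; root [.XO/.XX/.OO] d6

value(.XO/.XX/.OO, X) = +1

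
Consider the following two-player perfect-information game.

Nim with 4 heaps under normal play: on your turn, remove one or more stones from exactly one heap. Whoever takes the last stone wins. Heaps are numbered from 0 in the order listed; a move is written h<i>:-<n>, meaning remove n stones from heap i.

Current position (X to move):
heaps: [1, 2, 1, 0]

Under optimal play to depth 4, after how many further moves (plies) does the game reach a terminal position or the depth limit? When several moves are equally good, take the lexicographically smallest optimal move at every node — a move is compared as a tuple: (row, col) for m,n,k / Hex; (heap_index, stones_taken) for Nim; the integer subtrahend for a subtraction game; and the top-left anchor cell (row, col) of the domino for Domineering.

PV length from [(1,2,1,0)]: 3 plies

[(1,2,1,0)] X move#1: h0:-1:-1/(0,2,1,0), h1:-1:-1/(1,1,1,0), h1:-2:+1/(1,0,1,0)*, h2:-1:-1/(1,2,0,0)
[(1,0,1,0)] O move#2: h0:-1:-1/(0,0,1,0)*, h2:-1:-1/(1,0,0,0)
[(0,0,1,0)] X move#3: h2:-1:+1/(0,0,0,0)*
[(0,0,0,0)] end (terminal -1, O#4); searched (1,2,1,0) to 4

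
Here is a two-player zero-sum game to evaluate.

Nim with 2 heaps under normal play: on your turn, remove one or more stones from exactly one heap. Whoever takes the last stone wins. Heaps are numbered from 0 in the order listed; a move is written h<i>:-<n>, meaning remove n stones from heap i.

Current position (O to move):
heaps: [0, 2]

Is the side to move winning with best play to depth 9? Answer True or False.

O winning at [(0,2)]: True

[(0,2)] O move#1: h1:-1:-1/(0,1), h1:-2:+1/(0,0)*
[(0,0)] end (terminal -1, X#2); searched (0,2) to 9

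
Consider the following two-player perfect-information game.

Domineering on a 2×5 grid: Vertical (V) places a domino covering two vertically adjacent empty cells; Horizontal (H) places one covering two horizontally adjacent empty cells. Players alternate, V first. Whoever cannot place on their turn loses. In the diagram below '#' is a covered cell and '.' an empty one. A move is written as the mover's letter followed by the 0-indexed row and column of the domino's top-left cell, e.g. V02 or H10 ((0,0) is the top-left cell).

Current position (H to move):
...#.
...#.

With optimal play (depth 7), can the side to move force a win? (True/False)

ply 1, H at ...#./...#. | H00=-1→##.#./...#.*; H01=-1→.###./...#.; H10=-1→...#./##.#.; H11=-1→...#./.###.
ply 2, V at ##.#./...#. | V02=+1→####./..##.*; V04=-1→##.##/...##
ply 3, H at ####./..##. | H10=-1→####./####.*
ply 4, V at ####./####. | V04=+1→#####/#####*
ply 5: #####/##### is terminal -1 (H); from ...#./...#. depth 7

H winning at [...#./...#.]: False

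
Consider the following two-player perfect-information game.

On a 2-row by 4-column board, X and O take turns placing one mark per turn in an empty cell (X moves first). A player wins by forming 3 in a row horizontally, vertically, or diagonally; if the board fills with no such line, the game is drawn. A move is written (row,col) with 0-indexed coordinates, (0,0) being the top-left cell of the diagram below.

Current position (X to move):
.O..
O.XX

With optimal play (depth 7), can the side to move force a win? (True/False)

X winning at [.O../O.XX]: True

ply 1, X at .O../O.XX | (0,0)=+0→XO../O.XX; (0,2)=+0→.OX./O.XX; (0,3)=+0→.O.X/O.XX; (1,1)=+1→.O../OXXX*
ply 2: .O../OXXX is terminal -1 (O); from .O../O.XX depth 7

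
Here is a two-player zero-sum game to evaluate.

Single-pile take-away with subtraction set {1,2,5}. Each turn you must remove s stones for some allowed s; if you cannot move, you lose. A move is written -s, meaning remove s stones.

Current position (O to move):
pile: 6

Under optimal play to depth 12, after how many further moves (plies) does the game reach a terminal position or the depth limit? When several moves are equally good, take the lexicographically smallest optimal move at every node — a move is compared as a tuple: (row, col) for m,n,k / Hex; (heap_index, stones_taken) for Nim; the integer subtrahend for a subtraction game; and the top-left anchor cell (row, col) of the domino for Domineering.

ply 1, O at 6 | -1=-1→5*; -2=-1→4; -5=-1→1
ply 2, X at 5 | -1=-1→4; -2=+1→3*; -5=+1→0
ply 3, O at 3 | -1=-1→2*; -2=-1→1
ply 4, X at 2 | -1=-1→1; -2=+1→0*
ply 5: 0 is terminal -1 (O); from 6 depth 12

PV length from [6]: 4 plies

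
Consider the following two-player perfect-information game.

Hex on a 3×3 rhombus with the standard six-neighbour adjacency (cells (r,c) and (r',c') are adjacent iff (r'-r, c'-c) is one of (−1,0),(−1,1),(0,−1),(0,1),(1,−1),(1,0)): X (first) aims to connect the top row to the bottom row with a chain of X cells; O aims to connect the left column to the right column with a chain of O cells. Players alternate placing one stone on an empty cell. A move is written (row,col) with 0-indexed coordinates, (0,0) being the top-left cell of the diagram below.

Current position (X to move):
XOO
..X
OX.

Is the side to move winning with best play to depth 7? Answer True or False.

p1 X@[XOO/..X/OX.]: (1,0)[XOO/X.X/OX.]-1* (1,1)[XOO/.XX/OX.]-1 (2,2)[XOO/..X/OXX]-1
p2 O@[XOO/X.X/OX.]: (1,1)[XOO/XOX/OX.]+1* (2,2)[XOO/X.X/OXO]-1
p3 X@[XOO/XOX/OX.] terminal -1; root [XOO/..X/OX.] d7

X winning at [XOO/..X/OX.]: False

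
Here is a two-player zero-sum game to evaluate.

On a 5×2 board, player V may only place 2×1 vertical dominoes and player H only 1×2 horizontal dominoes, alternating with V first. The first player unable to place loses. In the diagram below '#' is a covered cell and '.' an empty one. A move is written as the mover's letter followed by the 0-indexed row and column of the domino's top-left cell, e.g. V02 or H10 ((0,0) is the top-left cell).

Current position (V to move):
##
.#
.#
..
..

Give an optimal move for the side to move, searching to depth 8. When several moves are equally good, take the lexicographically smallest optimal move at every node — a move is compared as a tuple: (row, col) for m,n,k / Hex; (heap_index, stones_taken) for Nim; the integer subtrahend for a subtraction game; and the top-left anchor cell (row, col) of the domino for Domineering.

V's best at [##/.#/.#/../..]: V30

ply 1, V at ##/.#/.#/../.. | V10=-1→##/##/##/../..; V20=-1→##/.#/##/#./..; V30=+1→##/.#/.#/#./#.*; V31=+1→##/.#/.#/.#/.#
ply 2: ##/.#/.#/#./#. is terminal -1 (H); from ##/.#/.#/../.. depth 8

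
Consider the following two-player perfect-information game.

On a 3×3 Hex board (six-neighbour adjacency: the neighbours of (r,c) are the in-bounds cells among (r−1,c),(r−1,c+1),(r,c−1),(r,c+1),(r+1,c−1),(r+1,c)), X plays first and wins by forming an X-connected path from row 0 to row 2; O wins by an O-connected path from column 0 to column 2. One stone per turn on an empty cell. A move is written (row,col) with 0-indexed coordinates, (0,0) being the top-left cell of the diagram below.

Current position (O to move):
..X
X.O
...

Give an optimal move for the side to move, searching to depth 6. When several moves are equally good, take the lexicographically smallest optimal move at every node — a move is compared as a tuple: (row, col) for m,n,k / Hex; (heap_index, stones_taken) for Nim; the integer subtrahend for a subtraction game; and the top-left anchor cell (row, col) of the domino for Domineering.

ply 1, O at ..X/X.O/... | (0,0)=-1→O.X/X.O/...; (0,1)=-1→.OX/X.O/...; (1,1)=-1→..X/XOO/...; (2,0)=+1→..X/X.O/O..*; (2,1)=-1→..X/X.O/.O.; (2,2)=-1→..X/X.O/..O
ply 2, X at ..X/X.O/O.. | (0,0)=-1→X.X/X.O/O..*; (0,1)=-1→.XX/X.O/O..; (1,1)=-1→..X/XXO/O..; (2,1)=-1→..X/X.O/OX.; (2,2)=-1→..X/X.O/O.X
ply 3, O at X.X/X.O/O.. | (0,1)=+1→XOX/X.O/O..*; (1,1)=+1→X.X/XOO/O..; (2,1)=+1→X.X/X.O/OO.; (2,2)=+1→X.X/X.O/O.O
ply 4, X at XOX/X.O/O.. | (1,1)=-1→XOX/XXO/O..*; (2,1)=-1→XOX/X.O/OX.; (2,2)=-1→XOX/X.O/O.X
ply 5, O at XOX/XXO/O.. | (2,1)=+1→XOX/XXO/OO.*; (2,2)=-1→XOX/XXO/O.O
ply 6: XOX/XXO/OO. is terminal -1 (X); from ..X/X.O/... depth 6

O's best at [..X/X.O/...]: (2,0)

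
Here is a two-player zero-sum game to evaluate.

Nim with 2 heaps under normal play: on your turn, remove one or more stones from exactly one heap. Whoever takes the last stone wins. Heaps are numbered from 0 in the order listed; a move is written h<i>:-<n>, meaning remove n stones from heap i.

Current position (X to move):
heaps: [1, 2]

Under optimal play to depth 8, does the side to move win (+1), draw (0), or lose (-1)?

ply 1, X at (1,2) | h0:-1=-1→(0,2); h1:-1=+1→(1,1)*; h1:-2=-1→(1,0)
ply 2, O at (1,1) | h0:-1=-1→(0,1)*; h1:-1=-1→(1,0)
ply 3, X at (0,1) | h1:-1=+1→(0,0)*
ply 4: (0,0) is terminal -1 (O); from (1,2) depth 8

value((1,2), X) = +1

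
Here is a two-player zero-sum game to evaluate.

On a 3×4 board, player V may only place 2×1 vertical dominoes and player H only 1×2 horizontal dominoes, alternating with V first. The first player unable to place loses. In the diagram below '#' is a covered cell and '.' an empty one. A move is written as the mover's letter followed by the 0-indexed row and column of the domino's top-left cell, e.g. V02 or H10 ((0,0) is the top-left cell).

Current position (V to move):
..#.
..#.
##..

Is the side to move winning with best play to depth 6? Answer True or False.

p1 V@[..#./..#./##..]: V00[#.#./#.#./##..]+1* V01[.##./.##./##..]+1 V03[..##/..##/##..]-1 V13[..#./..##/##.#]-1
p2 H@[#.#./#.#./##..]: H22[#.#./#.#./####]-1*
p3 V@[#.#./#.#./####]: V01[###./###./####]+1* V03[#.##/#.##/####]+1
p4 H@[###./###./####] terminal -1; root [..#./..#./##..] d6

V winning at [..#./..#./##..]: True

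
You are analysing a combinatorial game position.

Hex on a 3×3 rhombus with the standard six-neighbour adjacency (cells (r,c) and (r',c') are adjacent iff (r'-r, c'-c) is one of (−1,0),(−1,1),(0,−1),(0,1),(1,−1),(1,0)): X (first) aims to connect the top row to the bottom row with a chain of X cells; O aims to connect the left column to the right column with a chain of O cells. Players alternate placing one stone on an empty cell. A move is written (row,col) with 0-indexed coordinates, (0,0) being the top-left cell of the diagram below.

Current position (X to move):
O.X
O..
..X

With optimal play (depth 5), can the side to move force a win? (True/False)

X winning at [O.X/O../..X]: True

ply 1, X at O.X/O../..X | (0,1)=+1→OXX/O../..X*; (1,1)=+1→O.X/OX./..X; (1,2)=+1→O.X/O.X/..X; (2,0)=+1→O.X/O../X.X; (2,1)=+1→O.X/O../.XX
ply 2, O at OXX/O../..X | (1,1)=-1→OXX/OO./..X*; (1,2)=-1→OXX/O.O/..X; (2,0)=-1→OXX/O../O.X; (2,1)=-1→OXX/O../.OX
ply 3, X at OXX/OO./..X | (1,2)=+1→OXX/OOX/..X*; (2,0)=-1→OXX/OO./X.X; (2,1)=-1→OXX/OO./.XX
ply 4: OXX/OOX/..X is terminal -1 (O); from O.X/O../..X depth 5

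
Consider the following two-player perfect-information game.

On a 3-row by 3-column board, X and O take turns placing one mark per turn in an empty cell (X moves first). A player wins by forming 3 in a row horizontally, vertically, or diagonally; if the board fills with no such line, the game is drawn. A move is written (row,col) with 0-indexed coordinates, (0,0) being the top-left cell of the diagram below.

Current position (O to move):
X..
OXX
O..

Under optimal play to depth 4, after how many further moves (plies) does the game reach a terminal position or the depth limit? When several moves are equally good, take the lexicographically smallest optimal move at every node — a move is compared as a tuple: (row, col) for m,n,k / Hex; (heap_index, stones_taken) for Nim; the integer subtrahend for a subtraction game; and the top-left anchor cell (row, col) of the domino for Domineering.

ply 1, O at X../OXX/O.. | (0,1)=-1→XO./OXX/O..; (0,2)=-1→X.O/OXX/O..; (2,1)=-1→X../OXX/OO.; (2,2)=+0→X../OXX/O.O*
ply 2, X at X../OXX/O.O | (0,1)=-1→XX./OXX/O.O; (0,2)=-1→X.X/OXX/O.O; (2,1)=+0→X../OXX/OXO*
ply 3, O at X../OXX/OXO | (0,1)=+0→XO./OXX/OXO*; (0,2)=-1→X.O/OXX/OXO
ply 4, X at XO./OXX/OXO | (0,2)=+0→XOX/OXX/OXO*
ply 5: XOX/OXX/OXO is terminal +0 (O); from X../OXX/O.. depth 4

PV length from [X../OXX/O..]: 4 plies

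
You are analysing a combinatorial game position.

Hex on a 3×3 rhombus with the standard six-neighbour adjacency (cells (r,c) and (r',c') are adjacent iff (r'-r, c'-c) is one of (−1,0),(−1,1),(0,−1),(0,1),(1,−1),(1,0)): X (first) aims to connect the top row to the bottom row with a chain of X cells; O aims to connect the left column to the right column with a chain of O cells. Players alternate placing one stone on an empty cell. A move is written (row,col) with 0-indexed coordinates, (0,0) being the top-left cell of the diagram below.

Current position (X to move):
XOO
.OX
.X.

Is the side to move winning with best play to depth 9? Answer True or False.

ply 1, X at XOO/.OX/.X. | (1,0)=-1→XOO/XOX/.X.*; (2,0)=-1→XOO/.OX/XX.; (2,2)=-1→XOO/.OX/.XX
ply 2, O at XOO/XOX/.X. | (2,0)=+1→XOO/XOX/OX.*; (2,2)=-1→XOO/XOX/.XO
ply 3: XOO/XOX/OX. is terminal -1 (X); from XOO/.OX/.X. depth 9

X winning at [XOO/.OX/.X.]: False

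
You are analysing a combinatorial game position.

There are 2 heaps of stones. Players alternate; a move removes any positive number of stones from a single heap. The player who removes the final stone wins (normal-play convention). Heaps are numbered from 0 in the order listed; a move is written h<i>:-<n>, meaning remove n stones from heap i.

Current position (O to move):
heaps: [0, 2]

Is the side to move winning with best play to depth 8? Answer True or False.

O winning at [(0,2)]: True

[(0,2)] O move#1: h1:-1:-1/(0,1), h1:-2:+1/(0,0)*
[(0,0)] end (terminal -1, X#2); searched (0,2) to 8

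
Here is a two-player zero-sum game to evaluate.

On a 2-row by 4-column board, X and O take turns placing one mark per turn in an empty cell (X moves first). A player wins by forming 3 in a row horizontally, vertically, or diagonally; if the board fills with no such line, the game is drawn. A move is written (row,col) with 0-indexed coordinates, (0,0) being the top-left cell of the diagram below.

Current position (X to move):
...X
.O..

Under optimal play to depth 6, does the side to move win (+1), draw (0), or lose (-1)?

[...X/.O..] X move#1: (0,0):-1/X..X/.O.., (0,1):+0/.X.X/.O..*, (0,2):+0/..XX/.O.., (1,0):+0/...X/XO.., (1,2):+0/...X/.OX., (1,3):+0/...X/.O.X
[.X.X/.O..] O move#2: (0,0):-1/OX.X/.O.., (0,2):+0/.XOX/.O..*, (1,0):-1/.X.X/OO.., (1,2):-1/.X.X/.OO., (1,3):-1/.X.X/.O.O
[.XOX/.O..] X move#3: (0,0):-1/XXOX/.O.., (1,0):+0/.XOX/XO..*, (1,2):+0/.XOX/.OX., (1,3):+0/.XOX/.O.X
[.XOX/XO..] O move#4: (0,0):+0/OXOX/XO..*, (1,2):+0/.XOX/XOO., (1,3):+0/.XOX/XO.O
[OXOX/XO..] X move#5: (1,2):+0/OXOX/XOX.*, (1,3):+0/OXOX/XO.X
[OXOX/XOX.] O move#6: (1,3):+0/OXOX/XOXO*
[OXOX/XOXO] end (terminal +0, X#7); searched ...X/.O.. to 6

value(...X/.O.., X) = 0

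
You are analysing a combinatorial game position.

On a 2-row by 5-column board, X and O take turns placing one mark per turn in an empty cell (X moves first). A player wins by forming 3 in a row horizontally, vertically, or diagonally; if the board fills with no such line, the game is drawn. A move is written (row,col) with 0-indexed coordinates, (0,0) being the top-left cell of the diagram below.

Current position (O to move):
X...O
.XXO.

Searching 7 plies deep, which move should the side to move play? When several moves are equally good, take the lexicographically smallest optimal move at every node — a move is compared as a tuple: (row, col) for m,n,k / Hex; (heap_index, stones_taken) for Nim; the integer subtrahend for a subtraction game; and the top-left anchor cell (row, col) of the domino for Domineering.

ply 1, O at X...O/.XXO. | (0,1)=-1→XO..O/.XXO.; (0,2)=-1→X.O.O/.XXO.; (0,3)=-1→X..OO/.XXO.; (1,0)=+0→X...O/OXXO.*; (1,4)=-1→X...O/.XXOO
ply 2, X at X...O/OXXO. | (0,1)=+0→XX..O/OXXO.*; (0,2)=+0→X.X.O/OXXO.; (0,3)=+0→X..XO/OXXO.; (1,4)=+0→X...O/OXXOX
ply 3, O at XX..O/OXXO. | (0,2)=+0→XXO.O/OXXO.*; (0,3)=-1→XX.OO/OXXO.; (1,4)=-1→XX..O/OXXOO
ply 4, X at XXO.O/OXXO. | (0,3)=+0→XXOXO/OXXO.*; (1,4)=-1→XXO.O/OXXOX
ply 5, O at XXOXO/OXXO. | (1,4)=+0→XXOXO/OXXOO*
ply 6: XXOXO/OXXOO is terminal +0 (X); from X...O/.XXO. depth 7

O's best at [X...O/.XXO.]: (1,0)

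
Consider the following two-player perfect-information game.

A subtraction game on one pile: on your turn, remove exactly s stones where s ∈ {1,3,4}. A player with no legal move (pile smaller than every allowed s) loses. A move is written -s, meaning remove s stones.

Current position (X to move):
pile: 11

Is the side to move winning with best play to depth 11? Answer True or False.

X winning at [11]: True

[11] X move#1: -1:-1/10, -3:-1/8, -4:+1/7*
[7] O move#2: -1:-1/6*, -3:-1/4, -4:-1/3
[6] X move#3: -1:-1/5, -3:-1/3, -4:+1/2*
[2] O move#4: -1:-1/1*
[1] X move#5: -1:+1/0*
[0] end (terminal -1, O#6); searched 11 to 11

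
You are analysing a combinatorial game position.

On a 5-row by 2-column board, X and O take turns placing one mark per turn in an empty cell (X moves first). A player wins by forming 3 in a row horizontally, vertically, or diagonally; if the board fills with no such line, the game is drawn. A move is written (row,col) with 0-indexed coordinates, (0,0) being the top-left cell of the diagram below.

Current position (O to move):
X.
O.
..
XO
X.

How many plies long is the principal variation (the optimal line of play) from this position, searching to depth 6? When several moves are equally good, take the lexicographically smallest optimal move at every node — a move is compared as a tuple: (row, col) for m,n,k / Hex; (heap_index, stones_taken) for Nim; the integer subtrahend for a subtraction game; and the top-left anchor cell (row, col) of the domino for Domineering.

p1 O@[X./O./../XO/X.]: (0,1)[XO/O./../XO/X.]-1 (1,1)[X./OO/../XO/X.]-1 (2,0)[X./O./O./XO/X.]+0* (2,1)[X./O./.O/XO/X.]-1 (4,1)[X./O./../XO/XO]-1
p2 X@[X./O./O./XO/X.]: (0,1)[XX/O./O./XO/X.]-1 (1,1)[X./OX/O./XO/X.]+0* (2,1)[X./O./OX/XO/X.]+0 (4,1)[X./O./O./XO/XX]+0
p3 O@[X./OX/O./XO/X.]: (0,1)[XO/OX/O./XO/X.]+0* (2,1)[X./OX/OO/XO/X.]+0 (4,1)[X./OX/O./XO/XO]+0
p4 X@[XO/OX/O./XO/X.]: (2,1)[XO/OX/OX/XO/X.]+0* (4,1)[XO/OX/O./XO/XX]+0
p5 O@[XO/OX/OX/XO/X.]: (4,1)[XO/OX/OX/XO/XO]+0*
p6 X@[XO/OX/OX/XO/XO] terminal +0; root [X./O./../XO/X.] d6

PV length from [X./O./../XO/X.]: 5 plies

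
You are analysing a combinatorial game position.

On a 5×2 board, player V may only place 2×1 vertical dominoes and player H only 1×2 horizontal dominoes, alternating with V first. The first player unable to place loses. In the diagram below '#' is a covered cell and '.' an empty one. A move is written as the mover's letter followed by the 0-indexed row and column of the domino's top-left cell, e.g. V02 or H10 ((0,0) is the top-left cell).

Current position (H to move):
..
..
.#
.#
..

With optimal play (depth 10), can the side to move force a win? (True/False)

H winning at [../../.#/.#/..]: True

ply 1, H at ../../.#/.#/.. | H00=+1→##/../.#/.#/..*; H10=+1→../##/.#/.#/..; H40=-1→../../.#/.#/##
ply 2, V at ##/../.#/.#/.. | V10=-1→##/#./##/.#/..*; V20=-1→##/../##/##/..; V30=-1→##/../.#/##/#.
ply 3, H at ##/#./##/.#/.. | H40=+1→##/#./##/.#/##*
ply 4: ##/#./##/.#/## is terminal -1 (V); from ../../.#/.#/.. depth 10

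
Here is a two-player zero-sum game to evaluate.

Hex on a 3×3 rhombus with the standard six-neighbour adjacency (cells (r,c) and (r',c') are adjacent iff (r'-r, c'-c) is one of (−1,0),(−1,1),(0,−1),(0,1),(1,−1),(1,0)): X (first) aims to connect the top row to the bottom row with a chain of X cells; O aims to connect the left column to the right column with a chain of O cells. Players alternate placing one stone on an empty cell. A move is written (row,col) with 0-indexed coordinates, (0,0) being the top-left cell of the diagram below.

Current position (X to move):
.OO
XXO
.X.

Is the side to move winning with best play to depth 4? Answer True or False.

[.OO/XXO/.X.] X move#1: (0,0):+1/XOO/XXO/.X.*, (2,0):-1/.OO/XXO/XX., (2,2):-1/.OO/XXO/.XX
[XOO/XXO/.X.] end (terminal -1, O#2); searched .OO/XXO/.X. to 4

X winning at [.OO/XXO/.X.]: True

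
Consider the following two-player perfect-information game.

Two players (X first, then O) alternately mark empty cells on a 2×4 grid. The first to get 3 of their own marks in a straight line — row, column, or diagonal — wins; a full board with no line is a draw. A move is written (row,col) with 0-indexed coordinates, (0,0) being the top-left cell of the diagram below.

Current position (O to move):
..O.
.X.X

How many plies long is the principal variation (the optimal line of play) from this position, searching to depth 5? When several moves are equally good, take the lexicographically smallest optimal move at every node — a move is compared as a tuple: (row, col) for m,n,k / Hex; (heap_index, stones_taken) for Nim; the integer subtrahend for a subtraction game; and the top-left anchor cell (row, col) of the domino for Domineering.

p1 O@[..O./.X.X]: (0,0)[O.O./.X.X]-1 (0,1)[.OO./.X.X]-1 (0,3)[..OO/.X.X]-1 (1,0)[..O./OX.X]-1 (1,2)[..O./.XOX]+0*
p2 X@[..O./.XOX]: (0,0)[X.O./.XOX]+0* (0,1)[.XO./.XOX]+0 (0,3)[..OX/.XOX]+0 (1,0)[..O./XXOX]-1
p3 O@[X.O./.XOX]: (0,1)[XOO./.XOX]+0* (0,3)[X.OO/.XOX]+0 (1,0)[X.O./OXOX]+0
p4 X@[XOO./.XOX]: (0,3)[XOOX/.XOX]+0* (1,0)[XOO./XXOX]-1
p5 O@[XOOX/.XOX]: (1,0)[XOOX/OXOX]+0*
p6 X@[XOOX/OXOX] terminal +0; root [..O./.X.X] d5

PV length from [..O./.X.X]: 5 plies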